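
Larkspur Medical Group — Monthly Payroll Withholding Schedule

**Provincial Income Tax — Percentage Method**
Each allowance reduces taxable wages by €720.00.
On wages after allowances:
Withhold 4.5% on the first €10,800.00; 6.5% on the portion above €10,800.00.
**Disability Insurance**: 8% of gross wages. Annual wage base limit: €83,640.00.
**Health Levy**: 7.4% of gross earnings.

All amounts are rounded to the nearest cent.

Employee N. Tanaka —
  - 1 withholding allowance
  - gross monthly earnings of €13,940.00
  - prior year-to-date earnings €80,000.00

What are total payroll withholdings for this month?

Provincial Income Tax: taxable = €13,940.00 − 1×€720.00 = €13,220.00
  €486.00 + 6.5% × (€13,220.00 − €10,800.00) = €486.00 + 6.5% × €2,420.00 = €643.30
Disability Insurance: cap €83,640.00 − YTD €80,000.00 = €3,640.00 subject; 8% × €3,640.00 = €291.20
Health Levy: 7.4% × €13,940.00 = €1,031.56
Total: €643.30 + €291.20 + €1,031.56 = €1,966.06

€1,966.06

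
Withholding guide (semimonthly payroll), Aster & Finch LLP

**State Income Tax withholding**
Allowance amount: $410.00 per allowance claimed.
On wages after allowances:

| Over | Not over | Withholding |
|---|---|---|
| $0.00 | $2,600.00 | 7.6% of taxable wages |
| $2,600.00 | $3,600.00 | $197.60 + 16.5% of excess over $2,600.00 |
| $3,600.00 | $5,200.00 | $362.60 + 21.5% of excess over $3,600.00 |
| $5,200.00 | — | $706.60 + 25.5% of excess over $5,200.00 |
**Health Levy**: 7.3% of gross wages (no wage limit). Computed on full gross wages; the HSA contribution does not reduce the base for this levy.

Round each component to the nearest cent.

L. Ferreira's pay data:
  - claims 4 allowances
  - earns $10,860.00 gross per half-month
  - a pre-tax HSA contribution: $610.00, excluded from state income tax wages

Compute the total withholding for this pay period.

State Income Tax: taxable = $10,860.00 − $610.00 − 4×$410.00 = $8,610.00
  $706.60 + 25.5% × ($8,610.00 − $5,200.00) = $706.60 + 25.5% × $3,410.00 = $1,576.15
Health Levy: 7.3% × $10,860.00 = $792.78
Total: $1,576.15 + $792.78 = $2,368.93

$2,368.93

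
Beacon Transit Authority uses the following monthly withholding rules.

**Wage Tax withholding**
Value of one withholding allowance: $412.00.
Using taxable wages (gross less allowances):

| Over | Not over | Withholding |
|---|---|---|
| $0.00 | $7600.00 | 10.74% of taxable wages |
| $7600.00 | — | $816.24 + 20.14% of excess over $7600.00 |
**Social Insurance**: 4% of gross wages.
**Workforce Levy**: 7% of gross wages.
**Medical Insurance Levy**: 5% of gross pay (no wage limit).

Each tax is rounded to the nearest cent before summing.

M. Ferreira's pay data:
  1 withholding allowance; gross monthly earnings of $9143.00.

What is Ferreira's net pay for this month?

Wage Tax: taxable = $9143.00 − 1×$412.00 = $8731.00
  $816.24 + 20.14% × ($8731.00 − $7600.00) = $816.24 + 20.14% × $1131.00 = $1044.02
Social Insurance: 4% × $9143.00 = $365.72
Workforce Levy: 7% × $9143.00 = $640.01
Medical Insurance Levy: 5% × $9143.00 = $457.15
Total withheld: $1044.02 + $365.72 + $640.01 + $457.15 = $2506.90
Net pay: $9143.00 − $2506.90 = $6636.10

$6636.10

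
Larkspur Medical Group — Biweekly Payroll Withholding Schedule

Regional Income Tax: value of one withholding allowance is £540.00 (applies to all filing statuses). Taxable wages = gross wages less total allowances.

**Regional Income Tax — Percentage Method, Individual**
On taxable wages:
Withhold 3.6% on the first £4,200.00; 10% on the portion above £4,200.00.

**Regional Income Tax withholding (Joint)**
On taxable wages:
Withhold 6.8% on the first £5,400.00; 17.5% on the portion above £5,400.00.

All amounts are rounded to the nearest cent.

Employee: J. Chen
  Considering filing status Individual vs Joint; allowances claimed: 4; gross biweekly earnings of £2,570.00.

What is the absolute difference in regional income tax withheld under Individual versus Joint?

£13.12

Regional Income Tax (Individual): taxable = £2,570.00 − 4×£540.00 = £410.00
  3.6% × £410.00 = £14.76
Regional Income Tax (Joint): taxable = £2,570.00 − 4×£540.00 = £410.00
  6.8% × £410.00 = £27.88
Difference: |£14.76 − £27.88| = £13.12 (higher under Joint)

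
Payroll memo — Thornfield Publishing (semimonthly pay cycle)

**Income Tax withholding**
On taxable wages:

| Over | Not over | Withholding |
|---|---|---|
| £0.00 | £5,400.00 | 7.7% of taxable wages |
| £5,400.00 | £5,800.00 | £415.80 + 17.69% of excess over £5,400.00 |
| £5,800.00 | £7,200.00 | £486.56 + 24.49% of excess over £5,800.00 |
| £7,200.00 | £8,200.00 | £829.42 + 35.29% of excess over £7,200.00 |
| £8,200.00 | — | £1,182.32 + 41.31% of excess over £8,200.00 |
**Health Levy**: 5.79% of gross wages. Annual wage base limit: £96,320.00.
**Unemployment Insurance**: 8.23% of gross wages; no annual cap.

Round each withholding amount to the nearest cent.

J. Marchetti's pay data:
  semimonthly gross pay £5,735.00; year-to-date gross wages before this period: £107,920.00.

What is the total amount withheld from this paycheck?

Income Tax: taxable = £5,735.00
  £415.80 + 17.69% × (£5,735.00 − £5,400.00) = £415.80 + 17.69% × £335.00 = £475.06
Health Levy: YTD £107,920.00 ≥ cap £96,320.00 → £0.00
Unemployment Insurance: 8.23% × £5,735.00 = £471.99
Total: £475.06 + £0.00 + £471.99 = £947.05

£947.05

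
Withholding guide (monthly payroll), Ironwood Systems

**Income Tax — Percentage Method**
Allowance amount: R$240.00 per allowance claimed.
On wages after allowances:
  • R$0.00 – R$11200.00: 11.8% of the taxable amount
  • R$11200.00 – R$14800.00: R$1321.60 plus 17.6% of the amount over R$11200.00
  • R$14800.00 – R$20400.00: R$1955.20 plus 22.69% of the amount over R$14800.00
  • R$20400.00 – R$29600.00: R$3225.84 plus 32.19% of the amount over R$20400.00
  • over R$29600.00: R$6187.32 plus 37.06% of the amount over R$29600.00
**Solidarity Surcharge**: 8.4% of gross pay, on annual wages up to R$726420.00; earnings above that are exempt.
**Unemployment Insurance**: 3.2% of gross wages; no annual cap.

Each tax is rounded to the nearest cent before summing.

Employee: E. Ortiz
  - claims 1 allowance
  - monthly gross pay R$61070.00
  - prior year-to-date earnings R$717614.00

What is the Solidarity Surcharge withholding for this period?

Solidarity Surcharge: cap R$726420.00 − YTD R$717614.00 = R$8806.00 subject; 8.4% × R$8806.00 = R$739.70

R$739.70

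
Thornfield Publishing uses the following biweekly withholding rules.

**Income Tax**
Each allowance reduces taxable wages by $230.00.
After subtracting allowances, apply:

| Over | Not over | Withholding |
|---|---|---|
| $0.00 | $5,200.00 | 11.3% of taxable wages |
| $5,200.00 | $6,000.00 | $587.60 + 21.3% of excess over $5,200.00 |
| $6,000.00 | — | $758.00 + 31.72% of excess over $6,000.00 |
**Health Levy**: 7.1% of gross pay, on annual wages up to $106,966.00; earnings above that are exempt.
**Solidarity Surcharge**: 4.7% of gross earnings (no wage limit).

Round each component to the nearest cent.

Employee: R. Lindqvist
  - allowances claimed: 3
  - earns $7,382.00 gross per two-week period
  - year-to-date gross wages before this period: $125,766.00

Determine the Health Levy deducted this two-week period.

Health Levy: YTD $125,766.00 ≥ cap $106,966.00 → $0.00

$0.00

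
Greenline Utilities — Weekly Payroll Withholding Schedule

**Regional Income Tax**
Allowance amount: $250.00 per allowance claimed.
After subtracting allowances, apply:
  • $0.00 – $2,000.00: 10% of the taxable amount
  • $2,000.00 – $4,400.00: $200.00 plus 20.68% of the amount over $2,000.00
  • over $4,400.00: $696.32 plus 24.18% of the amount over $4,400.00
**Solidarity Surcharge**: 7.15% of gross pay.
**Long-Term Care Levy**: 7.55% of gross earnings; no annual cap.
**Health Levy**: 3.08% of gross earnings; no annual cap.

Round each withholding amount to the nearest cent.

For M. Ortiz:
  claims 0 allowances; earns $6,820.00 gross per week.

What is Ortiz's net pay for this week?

$4,325.92

Regional Income Tax: taxable = $6,820.00
  $696.32 + 24.18% × ($6,820.00 − $4,400.00) = $696.32 + 24.18% × $2,420.00 = $1,281.48
Solidarity Surcharge: 7.15% × $6,820.00 = $487.63
Long-Term Care Levy: 7.55% × $6,820.00 = $514.91
Health Levy: 3.08% × $6,820.00 = $210.06
Total withheld: $1,281.48 + $487.63 + $514.91 + $210.06 = $2,494.08
Net pay: $6,820.00 − $2,494.08 = $4,325.92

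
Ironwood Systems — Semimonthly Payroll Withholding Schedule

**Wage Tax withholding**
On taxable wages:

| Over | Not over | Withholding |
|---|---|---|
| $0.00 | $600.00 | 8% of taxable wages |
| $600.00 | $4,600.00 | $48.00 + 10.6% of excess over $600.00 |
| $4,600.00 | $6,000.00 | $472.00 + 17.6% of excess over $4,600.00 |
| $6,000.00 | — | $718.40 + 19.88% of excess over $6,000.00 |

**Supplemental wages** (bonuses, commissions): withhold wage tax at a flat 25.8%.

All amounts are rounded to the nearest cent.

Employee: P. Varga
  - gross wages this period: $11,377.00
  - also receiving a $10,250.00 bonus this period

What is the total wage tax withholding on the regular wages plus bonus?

Wage Tax: taxable = $11,377.00
  $718.40 + 19.88% × ($11,377.00 − $6,000.00) = $718.40 + 19.88% × $5,377.00 = $1,787.35
Supplemental (25.8% flat on bonus): 25.8% × $10,250.00 = $2,644.50
Total wage tax: $1,787.35 + $2,644.50 = $4,431.85

$4,431.85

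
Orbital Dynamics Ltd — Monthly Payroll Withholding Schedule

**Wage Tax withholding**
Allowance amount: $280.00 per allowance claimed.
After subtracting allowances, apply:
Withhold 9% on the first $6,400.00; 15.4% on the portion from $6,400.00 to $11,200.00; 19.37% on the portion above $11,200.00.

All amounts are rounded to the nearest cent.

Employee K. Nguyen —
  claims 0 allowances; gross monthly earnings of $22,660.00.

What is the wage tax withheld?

$3,535.00

Wage Tax: taxable = $22,660.00
  $1,315.20 + 19.37% × ($22,660.00 − $11,200.00) = $1,315.20 + 19.37% × $11,460.00 = $3,535.00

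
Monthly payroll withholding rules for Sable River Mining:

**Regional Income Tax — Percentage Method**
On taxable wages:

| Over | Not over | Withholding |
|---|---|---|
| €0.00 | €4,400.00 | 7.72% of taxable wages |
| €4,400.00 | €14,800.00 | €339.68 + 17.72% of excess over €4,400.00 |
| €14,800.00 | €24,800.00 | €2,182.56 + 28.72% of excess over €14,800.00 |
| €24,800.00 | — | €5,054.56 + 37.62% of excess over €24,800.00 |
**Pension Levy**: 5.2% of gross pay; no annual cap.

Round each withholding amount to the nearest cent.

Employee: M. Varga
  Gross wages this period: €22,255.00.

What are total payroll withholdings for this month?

Regional Income Tax: taxable = €22,255.00
  €2,182.56 + 28.72% × (€22,255.00 − €14,800.00) = €2,182.56 + 28.72% × €7,455.00 = €4,323.64
Pension Levy: 5.2% × €22,255.00 = €1,157.26
Total: €4,323.64 + €1,157.26 = €5,480.90

€5,480.90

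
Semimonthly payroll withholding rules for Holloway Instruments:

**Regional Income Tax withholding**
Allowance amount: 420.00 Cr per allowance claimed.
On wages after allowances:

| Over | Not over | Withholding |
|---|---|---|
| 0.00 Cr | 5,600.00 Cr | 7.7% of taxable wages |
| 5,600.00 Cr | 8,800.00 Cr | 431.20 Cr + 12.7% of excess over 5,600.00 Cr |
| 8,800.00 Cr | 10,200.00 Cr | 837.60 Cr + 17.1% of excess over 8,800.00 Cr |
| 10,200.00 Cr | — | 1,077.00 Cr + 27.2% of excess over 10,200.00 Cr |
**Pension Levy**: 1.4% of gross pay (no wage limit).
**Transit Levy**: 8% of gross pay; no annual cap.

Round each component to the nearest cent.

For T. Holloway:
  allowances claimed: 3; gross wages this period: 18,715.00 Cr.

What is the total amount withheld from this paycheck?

Regional Income Tax: taxable = 18,715.00 Cr − 3×420.00 Cr = 17,455.00 Cr
  1,077.00 Cr + 27.2% × (17,455.00 Cr − 10,200.00 Cr) = 1,077.00 Cr + 27.2% × 7,255.00 Cr = 3,050.36 Cr
Pension Levy: 1.4% × 18,715.00 Cr = 262.01 Cr
Transit Levy: 8% × 18,715.00 Cr = 1,497.20 Cr
Total: 3,050.36 Cr + 262.01 Cr + 1,497.20 Cr = 4,809.57 Cr

4,809.57 Cr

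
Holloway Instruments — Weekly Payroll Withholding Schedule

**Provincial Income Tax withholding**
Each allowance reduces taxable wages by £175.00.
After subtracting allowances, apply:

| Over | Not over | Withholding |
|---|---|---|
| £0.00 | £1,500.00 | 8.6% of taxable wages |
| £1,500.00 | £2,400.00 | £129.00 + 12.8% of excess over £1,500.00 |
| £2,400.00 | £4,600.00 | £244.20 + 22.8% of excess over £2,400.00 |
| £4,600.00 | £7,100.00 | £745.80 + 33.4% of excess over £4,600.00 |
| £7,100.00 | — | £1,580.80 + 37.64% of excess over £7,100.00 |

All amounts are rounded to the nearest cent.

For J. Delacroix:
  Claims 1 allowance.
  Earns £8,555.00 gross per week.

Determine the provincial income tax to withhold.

£2,062.59

Provincial Income Tax: taxable = £8,555.00 − 1×£175.00 = £8,380.00
  £1,580.80 + 37.64% × (£8,380.00 − £7,100.00) = £1,580.80 + 37.64% × £1,280.00 = £2,062.59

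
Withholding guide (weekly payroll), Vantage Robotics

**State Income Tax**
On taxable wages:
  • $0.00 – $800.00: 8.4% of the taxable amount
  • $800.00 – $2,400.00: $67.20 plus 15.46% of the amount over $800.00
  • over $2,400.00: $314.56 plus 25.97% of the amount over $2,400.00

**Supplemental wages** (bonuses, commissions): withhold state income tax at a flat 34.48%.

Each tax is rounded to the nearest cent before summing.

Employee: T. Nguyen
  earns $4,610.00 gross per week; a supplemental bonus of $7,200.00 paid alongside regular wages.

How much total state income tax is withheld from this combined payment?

$3,371.06

State Income Tax: taxable = $4,610.00
  $314.56 + 25.97% × ($4,610.00 − $2,400.00) = $314.56 + 25.97% × $2,210.00 = $888.50
Supplemental (34.48% flat on bonus): 34.48% × $7,200.00 = $2,482.56
Total state income tax: $888.50 + $2,482.56 = $3,371.06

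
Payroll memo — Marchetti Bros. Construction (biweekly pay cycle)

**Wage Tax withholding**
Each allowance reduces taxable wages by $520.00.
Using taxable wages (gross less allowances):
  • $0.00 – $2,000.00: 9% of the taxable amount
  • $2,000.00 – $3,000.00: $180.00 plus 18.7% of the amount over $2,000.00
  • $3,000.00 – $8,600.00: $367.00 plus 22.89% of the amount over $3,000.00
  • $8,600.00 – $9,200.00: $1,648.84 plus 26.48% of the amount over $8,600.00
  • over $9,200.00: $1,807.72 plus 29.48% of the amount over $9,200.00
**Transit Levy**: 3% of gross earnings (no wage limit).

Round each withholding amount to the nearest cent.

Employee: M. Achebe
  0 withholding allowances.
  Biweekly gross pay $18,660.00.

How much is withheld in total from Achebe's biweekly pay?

Wage Tax: taxable = $18,660.00
  $1,807.72 + 29.48% × ($18,660.00 − $9,200.00) = $1,807.72 + 29.48% × $9,460.00 = $4,596.53
Transit Levy: 3% × $18,660.00 = $559.80
Total: $4,596.53 + $559.80 = $5,156.33

$5,156.33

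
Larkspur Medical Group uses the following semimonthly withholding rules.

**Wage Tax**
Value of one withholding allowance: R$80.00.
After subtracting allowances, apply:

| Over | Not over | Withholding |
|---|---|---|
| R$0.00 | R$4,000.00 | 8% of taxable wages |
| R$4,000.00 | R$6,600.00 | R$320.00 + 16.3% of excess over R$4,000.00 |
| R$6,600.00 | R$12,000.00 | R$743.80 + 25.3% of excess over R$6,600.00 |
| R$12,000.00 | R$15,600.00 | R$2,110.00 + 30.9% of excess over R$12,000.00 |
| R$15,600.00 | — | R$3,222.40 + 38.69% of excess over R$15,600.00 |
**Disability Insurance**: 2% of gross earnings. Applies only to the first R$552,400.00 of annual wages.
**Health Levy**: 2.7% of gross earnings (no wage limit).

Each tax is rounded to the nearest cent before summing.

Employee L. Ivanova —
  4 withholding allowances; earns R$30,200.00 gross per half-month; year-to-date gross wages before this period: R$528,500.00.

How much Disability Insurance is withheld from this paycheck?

Disability Insurance: cap R$552,400.00 − YTD R$528,500.00 = R$23,900.00 subject; 2% × R$23,900.00 = R$478.00

R$478.00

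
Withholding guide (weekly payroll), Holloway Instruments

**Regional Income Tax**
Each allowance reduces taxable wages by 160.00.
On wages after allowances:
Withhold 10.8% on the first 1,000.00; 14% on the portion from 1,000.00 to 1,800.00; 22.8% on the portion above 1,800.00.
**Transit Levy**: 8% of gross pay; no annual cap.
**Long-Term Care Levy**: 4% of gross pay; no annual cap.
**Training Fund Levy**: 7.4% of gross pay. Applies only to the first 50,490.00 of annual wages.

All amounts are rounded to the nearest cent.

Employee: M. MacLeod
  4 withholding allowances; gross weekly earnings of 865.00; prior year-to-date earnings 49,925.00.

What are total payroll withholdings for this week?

169.91

Regional Income Tax: taxable = 865.00 − 4×160.00 = 225.00
  10.8% × 225.00 = 24.30
Transit Levy: 8% × 865.00 = 69.20
Long-Term Care Levy: 4% × 865.00 = 34.60
Training Fund Levy: cap 50,490.00 − YTD 49,925.00 = 565.00 subject; 7.4% × 565.00 = 41.81
Total: 24.30 + 69.20 + 34.60 + 41.81 = 169.91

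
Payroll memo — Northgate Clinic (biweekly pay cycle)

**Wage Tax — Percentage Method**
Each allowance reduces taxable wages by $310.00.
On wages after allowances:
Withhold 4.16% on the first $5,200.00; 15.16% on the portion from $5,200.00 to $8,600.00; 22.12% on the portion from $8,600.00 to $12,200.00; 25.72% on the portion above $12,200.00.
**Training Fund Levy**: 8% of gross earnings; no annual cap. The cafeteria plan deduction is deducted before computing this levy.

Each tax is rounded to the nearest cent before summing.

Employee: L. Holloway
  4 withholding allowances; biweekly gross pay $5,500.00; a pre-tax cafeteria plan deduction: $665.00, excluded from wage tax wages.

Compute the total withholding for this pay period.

Wage Tax: taxable = $5,500.00 − $665.00 − 4×$310.00 = $3,595.00
  4.16% × $3,595.00 = $149.55
Training Fund Levy: 8% × $4,835.00 = $386.80
Total: $149.55 + $386.80 = $536.35

$536.35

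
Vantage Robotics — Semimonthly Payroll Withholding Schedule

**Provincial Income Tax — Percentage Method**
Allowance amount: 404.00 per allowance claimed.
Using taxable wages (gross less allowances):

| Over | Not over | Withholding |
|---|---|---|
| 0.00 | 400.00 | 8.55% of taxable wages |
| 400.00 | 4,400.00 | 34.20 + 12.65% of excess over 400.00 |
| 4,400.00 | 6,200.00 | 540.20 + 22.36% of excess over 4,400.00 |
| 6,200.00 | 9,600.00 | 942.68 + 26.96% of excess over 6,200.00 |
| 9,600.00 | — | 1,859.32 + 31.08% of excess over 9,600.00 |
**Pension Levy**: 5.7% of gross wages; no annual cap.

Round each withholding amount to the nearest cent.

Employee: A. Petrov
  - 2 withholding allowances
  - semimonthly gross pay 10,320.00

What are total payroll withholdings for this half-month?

2,423.84

Provincial Income Tax: taxable = 10,320.00 − 2×404.00 = 9,512.00
  942.68 + 26.96% × (9,512.00 − 6,200.00) = 942.68 + 26.96% × 3,312.00 = 1,835.60
Pension Levy: 5.7% × 10,320.00 = 588.24
Total: 1,835.60 + 588.24 = 2,423.84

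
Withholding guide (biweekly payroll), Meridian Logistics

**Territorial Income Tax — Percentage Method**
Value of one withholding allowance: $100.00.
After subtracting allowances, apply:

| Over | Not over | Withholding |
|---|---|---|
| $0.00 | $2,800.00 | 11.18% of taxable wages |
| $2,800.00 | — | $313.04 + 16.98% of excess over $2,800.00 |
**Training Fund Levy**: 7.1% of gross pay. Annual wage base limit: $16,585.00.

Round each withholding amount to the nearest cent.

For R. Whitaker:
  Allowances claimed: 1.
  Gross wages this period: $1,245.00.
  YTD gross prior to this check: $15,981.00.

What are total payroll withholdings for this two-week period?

Territorial Income Tax: taxable = $1,245.00 − 1×$100.00 = $1,145.00
  11.18% × $1,145.00 = $128.01
Training Fund Levy: cap $16,585.00 − YTD $15,981.00 = $604.00 subject; 7.1% × $604.00 = $42.88
Total: $128.01 + $42.88 = $170.89

$170.89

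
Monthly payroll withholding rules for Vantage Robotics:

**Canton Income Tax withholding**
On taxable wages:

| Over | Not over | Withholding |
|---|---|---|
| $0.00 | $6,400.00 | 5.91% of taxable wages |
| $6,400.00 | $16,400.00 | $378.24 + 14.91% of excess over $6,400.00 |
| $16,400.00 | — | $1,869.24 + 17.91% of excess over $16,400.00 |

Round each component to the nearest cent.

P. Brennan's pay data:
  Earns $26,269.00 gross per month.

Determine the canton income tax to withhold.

$3,636.78

Canton Income Tax: taxable = $26,269.00
  $1,869.24 + 17.91% × ($26,269.00 − $16,400.00) = $1,869.24 + 17.91% × $9,869.00 = $3,636.78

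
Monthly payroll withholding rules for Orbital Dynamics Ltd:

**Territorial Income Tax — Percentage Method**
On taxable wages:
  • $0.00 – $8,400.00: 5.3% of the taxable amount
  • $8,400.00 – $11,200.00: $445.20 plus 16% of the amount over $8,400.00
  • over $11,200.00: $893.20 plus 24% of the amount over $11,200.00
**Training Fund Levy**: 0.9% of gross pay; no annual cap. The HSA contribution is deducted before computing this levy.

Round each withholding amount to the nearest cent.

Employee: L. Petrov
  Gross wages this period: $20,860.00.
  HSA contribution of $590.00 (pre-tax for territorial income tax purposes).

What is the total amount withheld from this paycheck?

Territorial Income Tax: taxable = $20,860.00 − $590.00 = $20,270.00
  $893.20 + 24% × ($20,270.00 − $11,200.00) = $893.20 + 24% × $9,070.00 = $3,070.00
Training Fund Levy: 0.9% × $20,270.00 = $182.43
Total: $3,070.00 + $182.43 = $3,252.43

$3,252.43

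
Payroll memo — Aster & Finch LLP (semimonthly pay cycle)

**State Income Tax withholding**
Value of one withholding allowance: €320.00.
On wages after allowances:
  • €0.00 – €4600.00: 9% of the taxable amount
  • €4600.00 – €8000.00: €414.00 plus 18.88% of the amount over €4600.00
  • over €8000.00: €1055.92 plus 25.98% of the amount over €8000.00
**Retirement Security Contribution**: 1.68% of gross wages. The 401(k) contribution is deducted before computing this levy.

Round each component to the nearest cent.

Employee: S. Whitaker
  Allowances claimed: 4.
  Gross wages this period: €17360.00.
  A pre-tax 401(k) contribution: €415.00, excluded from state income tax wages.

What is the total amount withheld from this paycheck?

State Income Tax: taxable = €17360.00 − €415.00 − 4×€320.00 = €15665.00
  €1055.92 + 25.98% × (€15665.00 − €8000.00) = €1055.92 + 25.98% × €7665.00 = €3047.29
Retirement Security Contribution: 1.68% × €16945.00 = €284.68
Total: €3047.29 + €284.68 = €3331.97

€3331.97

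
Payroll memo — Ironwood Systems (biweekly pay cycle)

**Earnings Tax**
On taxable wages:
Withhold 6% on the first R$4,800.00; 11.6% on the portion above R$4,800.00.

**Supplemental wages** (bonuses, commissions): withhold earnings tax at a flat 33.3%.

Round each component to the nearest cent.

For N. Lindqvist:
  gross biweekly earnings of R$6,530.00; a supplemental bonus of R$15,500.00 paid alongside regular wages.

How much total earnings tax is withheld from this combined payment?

R$5,650.18

Earnings Tax: taxable = R$6,530.00
  R$288.00 + 11.6% × (R$6,530.00 − R$4,800.00) = R$288.00 + 11.6% × R$1,730.00 = R$488.68
Supplemental (33.3% flat on bonus): 33.3% × R$15,500.00 = R$5,161.50
Total earnings tax: R$488.68 + R$5,161.50 = R$5,650.18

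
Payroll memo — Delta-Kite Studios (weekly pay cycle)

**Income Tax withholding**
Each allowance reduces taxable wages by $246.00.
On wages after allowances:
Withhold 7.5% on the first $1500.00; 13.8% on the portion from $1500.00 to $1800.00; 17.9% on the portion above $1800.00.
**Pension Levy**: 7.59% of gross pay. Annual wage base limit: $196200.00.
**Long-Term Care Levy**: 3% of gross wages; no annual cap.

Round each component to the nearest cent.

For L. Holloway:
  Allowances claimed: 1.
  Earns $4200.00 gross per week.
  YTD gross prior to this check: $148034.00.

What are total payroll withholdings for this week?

$984.25

Income Tax: taxable = $4200.00 − 1×$246.00 = $3954.00
  $153.90 + 17.9% × ($3954.00 − $1800.00) = $153.90 + 17.9% × $2154.00 = $539.47
Pension Levy: 7.59% × $4200.00 = $318.78
Long-Term Care Levy: 3% × $4200.00 = $126.00
Total: $539.47 + $318.78 + $126.00 = $984.25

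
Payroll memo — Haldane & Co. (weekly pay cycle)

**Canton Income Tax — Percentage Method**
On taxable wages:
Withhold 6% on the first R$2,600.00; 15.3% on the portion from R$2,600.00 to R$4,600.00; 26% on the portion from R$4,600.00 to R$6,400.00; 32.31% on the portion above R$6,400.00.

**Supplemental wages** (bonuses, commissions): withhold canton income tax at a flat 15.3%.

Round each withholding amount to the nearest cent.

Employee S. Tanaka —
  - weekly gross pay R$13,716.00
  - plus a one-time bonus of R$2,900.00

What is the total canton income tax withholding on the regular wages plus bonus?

Canton Income Tax: taxable = R$13,716.00
  R$930.00 + 32.31% × (R$13,716.00 − R$6,400.00) = R$930.00 + 32.31% × R$7,316.00 = R$3,293.80
Supplemental (15.3% flat on bonus): 15.3% × R$2,900.00 = R$443.70
Total canton income tax: R$3,293.80 + R$443.70 = R$3,737.50

R$3,737.50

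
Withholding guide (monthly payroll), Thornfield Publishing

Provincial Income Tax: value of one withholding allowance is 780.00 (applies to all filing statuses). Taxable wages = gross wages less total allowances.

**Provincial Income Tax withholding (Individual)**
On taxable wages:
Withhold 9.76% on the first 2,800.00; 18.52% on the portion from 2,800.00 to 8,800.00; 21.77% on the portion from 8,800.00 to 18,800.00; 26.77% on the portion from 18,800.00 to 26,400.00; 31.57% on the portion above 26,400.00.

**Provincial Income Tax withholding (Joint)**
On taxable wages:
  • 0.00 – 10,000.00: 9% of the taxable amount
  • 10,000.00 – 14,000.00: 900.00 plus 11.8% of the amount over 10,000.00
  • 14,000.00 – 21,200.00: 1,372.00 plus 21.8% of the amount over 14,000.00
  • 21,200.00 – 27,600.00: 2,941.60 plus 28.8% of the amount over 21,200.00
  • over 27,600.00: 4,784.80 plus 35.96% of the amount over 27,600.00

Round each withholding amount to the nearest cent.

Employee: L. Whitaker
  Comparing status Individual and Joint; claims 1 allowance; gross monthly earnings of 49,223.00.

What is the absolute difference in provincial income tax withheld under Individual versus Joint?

Provincial Income Tax (Individual): taxable = 49,223.00 − 1×780.00 = 48,443.00
  5,596.00 + 31.57% × (48,443.00 − 26,400.00) = 5,596.00 + 31.57% × 22,043.00 = 12,554.98
Provincial Income Tax (Joint): taxable = 49,223.00 − 1×780.00 = 48,443.00
  4,784.80 + 35.96% × (48,443.00 − 27,600.00) = 4,784.80 + 35.96% × 20,843.00 = 12,279.94
Difference: |12,554.98 − 12,279.94| = 275.04 (higher under Individual)

275.04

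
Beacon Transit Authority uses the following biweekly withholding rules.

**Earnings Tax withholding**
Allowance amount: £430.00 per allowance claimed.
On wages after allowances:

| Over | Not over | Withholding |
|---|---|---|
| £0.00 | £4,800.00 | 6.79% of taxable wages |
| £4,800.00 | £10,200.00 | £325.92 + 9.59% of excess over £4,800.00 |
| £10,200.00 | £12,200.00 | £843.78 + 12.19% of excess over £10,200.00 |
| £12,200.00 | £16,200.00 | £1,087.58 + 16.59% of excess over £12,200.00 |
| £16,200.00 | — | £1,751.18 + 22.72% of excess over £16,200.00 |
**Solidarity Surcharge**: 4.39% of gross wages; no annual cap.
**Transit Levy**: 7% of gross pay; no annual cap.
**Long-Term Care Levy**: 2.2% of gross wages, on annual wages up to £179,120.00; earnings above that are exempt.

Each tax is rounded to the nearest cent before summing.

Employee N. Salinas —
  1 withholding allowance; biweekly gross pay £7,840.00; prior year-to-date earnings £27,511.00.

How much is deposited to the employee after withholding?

Earnings Tax: taxable = £7,840.00 − 1×£430.00 = £7,410.00
  £325.92 + 9.59% × (£7,410.00 − £4,800.00) = £325.92 + 9.59% × £2,610.00 = £576.22
Solidarity Surcharge: 4.39% × £7,840.00 = £344.18
Transit Levy: 7% × £7,840.00 = £548.80
Long-Term Care Levy: 2.2% × £7,840.00 = £172.48
Total withheld: £576.22 + £344.18 + £548.80 + £172.48 = £1,641.68
Net pay: £7,840.00 − £1,641.68 = £6,198.32

£6,198.32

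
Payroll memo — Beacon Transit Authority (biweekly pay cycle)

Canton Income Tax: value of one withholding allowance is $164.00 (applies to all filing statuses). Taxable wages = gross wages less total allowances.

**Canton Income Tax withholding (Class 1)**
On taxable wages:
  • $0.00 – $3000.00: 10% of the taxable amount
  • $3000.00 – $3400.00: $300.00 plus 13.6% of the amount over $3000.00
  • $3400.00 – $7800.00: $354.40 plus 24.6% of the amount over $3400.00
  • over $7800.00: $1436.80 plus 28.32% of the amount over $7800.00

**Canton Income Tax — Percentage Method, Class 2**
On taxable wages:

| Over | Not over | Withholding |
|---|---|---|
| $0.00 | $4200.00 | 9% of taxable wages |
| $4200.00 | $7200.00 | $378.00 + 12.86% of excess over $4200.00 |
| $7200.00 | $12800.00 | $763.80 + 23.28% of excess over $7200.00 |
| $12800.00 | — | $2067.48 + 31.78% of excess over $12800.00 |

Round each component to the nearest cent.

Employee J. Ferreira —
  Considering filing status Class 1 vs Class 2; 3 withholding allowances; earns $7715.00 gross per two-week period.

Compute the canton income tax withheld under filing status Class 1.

$1294.86

Canton Income Tax (Class 1): taxable = $7715.00 − 3×$164.00 = $7223.00
  $354.40 + 24.6% × ($7223.00 − $3400.00) = $354.40 + 24.6% × $3823.00 = $1294.86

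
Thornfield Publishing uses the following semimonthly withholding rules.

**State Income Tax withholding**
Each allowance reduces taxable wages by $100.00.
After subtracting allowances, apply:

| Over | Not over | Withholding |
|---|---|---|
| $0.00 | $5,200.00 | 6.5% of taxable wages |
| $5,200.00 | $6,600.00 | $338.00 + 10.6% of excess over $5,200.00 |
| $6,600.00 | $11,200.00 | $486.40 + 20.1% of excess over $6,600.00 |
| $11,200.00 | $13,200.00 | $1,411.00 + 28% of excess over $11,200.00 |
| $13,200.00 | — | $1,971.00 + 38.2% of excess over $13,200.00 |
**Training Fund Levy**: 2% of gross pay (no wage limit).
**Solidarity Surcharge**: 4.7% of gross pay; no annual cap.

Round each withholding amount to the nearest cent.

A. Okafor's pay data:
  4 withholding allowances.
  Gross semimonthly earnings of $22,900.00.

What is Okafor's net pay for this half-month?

State Income Tax: taxable = $22,900.00 − 4×$100.00 = $22,500.00
  $1,971.00 + 38.2% × ($22,500.00 − $13,200.00) = $1,971.00 + 38.2% × $9,300.00 = $5,523.60
Training Fund Levy: 2% × $22,900.00 = $458.00
Solidarity Surcharge: 4.7% × $22,900.00 = $1,076.30
Total withheld: $5,523.60 + $458.00 + $1,076.30 = $7,057.90
Net pay: $22,900.00 − $7,057.90 = $15,842.10

$15,842.10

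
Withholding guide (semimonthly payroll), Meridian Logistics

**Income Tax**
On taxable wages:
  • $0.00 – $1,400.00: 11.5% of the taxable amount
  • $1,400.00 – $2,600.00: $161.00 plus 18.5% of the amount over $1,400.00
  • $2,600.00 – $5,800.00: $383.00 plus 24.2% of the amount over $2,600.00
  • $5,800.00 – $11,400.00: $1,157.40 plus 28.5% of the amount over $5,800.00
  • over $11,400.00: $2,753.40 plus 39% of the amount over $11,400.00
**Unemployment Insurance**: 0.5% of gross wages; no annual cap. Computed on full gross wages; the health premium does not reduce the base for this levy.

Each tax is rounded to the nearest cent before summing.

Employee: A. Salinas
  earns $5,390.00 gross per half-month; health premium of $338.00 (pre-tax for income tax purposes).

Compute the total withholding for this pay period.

$1,003.33

Income Tax: taxable = $5,390.00 − $338.00 = $5,052.00
  $383.00 + 24.2% × ($5,052.00 − $2,600.00) = $383.00 + 24.2% × $2,452.00 = $976.38
Unemployment Insurance: 0.5% × $5,390.00 = $26.95
Total: $976.38 + $26.95 = $1,003.33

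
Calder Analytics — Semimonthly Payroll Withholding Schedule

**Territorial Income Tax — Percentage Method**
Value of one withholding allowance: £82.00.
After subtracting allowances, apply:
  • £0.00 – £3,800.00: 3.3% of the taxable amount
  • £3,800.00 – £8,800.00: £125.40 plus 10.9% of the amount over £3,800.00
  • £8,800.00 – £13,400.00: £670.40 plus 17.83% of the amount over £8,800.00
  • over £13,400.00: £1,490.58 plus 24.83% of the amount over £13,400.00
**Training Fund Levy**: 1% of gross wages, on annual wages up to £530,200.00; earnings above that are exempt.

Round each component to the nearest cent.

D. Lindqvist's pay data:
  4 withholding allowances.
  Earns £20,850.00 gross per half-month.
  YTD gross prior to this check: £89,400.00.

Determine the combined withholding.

Territorial Income Tax: taxable = £20,850.00 − 4×£82.00 = £20,522.00
  £1,490.58 + 24.83% × (£20,522.00 − £13,400.00) = £1,490.58 + 24.83% × £7,122.00 = £3,258.97
Training Fund Levy: 1% × £20,850.00 = £208.50
Total: £3,258.97 + £208.50 = £3,467.47

£3,467.47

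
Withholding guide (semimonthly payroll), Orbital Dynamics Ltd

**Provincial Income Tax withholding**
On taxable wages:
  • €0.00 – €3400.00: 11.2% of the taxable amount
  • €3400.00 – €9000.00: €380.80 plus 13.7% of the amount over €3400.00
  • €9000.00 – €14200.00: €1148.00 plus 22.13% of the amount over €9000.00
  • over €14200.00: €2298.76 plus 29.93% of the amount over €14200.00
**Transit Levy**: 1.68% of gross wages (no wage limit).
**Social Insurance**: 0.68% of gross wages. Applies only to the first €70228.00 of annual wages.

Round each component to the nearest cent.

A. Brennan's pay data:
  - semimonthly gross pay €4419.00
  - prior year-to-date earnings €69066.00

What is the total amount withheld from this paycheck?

€602.54

Provincial Income Tax: taxable = €4419.00
  €380.80 + 13.7% × (€4419.00 − €3400.00) = €380.80 + 13.7% × €1019.00 = €520.40
Transit Levy: 1.68% × €4419.00 = €74.24
Social Insurance: cap €70228.00 − YTD €69066.00 = €1162.00 subject; 0.68% × €1162.00 = €7.90
Total: €520.40 + €74.24 + €7.90 = €602.54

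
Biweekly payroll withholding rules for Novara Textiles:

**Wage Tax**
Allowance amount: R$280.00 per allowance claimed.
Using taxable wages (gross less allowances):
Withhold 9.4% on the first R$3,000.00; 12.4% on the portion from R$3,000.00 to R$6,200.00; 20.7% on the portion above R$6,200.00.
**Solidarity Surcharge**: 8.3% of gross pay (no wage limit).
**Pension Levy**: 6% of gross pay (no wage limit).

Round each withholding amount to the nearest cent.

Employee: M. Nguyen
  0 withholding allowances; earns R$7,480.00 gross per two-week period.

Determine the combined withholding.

Wage Tax: taxable = R$7,480.00
  R$678.80 + 20.7% × (R$7,480.00 − R$6,200.00) = R$678.80 + 20.7% × R$1,280.00 = R$943.76
Solidarity Surcharge: 8.3% × R$7,480.00 = R$620.84
Pension Levy: 6% × R$7,480.00 = R$448.80
Total: R$943.76 + R$620.84 + R$448.80 = R$2,013.40

R$2,013.40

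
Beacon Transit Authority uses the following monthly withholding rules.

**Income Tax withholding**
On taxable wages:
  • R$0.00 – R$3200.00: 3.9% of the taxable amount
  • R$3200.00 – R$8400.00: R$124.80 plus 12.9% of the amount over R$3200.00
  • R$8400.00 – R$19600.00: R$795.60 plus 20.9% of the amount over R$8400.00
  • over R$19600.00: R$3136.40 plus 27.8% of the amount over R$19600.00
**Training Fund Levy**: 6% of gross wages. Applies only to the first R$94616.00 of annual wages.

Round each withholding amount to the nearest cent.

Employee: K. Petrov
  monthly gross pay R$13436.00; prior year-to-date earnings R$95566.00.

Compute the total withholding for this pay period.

R$1848.12

Income Tax: taxable = R$13436.00
  R$795.60 + 20.9% × (R$13436.00 − R$8400.00) = R$795.60 + 20.9% × R$5036.00 = R$1848.12
Training Fund Levy: YTD R$95566.00 ≥ cap R$94616.00 → R$0.00
Total: R$1848.12 + R$0.00 = R$1848.12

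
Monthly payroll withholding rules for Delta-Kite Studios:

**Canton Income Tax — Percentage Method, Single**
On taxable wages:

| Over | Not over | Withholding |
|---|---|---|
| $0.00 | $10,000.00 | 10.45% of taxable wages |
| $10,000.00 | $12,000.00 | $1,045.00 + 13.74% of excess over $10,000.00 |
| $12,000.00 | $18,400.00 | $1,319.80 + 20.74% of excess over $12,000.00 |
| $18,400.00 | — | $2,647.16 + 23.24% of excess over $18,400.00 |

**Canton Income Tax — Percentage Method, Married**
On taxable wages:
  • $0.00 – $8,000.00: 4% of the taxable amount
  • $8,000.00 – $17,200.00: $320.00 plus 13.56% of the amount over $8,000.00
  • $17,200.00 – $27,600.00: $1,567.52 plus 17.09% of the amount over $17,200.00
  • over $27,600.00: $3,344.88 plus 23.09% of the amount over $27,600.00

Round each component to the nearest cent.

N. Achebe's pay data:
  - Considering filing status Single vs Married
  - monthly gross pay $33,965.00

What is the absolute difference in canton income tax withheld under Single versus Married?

Canton Income Tax (Single): taxable = $33,965.00
  $2,647.16 + 23.24% × ($33,965.00 − $18,400.00) = $2,647.16 + 23.24% × $15,565.00 = $6,264.47
Canton Income Tax (Married): taxable = $33,965.00
  $3,344.88 + 23.09% × ($33,965.00 − $27,600.00) = $3,344.88 + 23.09% × $6,365.00 = $4,814.56
Difference: |$6,264.47 − $4,814.56| = $1,449.91 (higher under Single)

$1,449.91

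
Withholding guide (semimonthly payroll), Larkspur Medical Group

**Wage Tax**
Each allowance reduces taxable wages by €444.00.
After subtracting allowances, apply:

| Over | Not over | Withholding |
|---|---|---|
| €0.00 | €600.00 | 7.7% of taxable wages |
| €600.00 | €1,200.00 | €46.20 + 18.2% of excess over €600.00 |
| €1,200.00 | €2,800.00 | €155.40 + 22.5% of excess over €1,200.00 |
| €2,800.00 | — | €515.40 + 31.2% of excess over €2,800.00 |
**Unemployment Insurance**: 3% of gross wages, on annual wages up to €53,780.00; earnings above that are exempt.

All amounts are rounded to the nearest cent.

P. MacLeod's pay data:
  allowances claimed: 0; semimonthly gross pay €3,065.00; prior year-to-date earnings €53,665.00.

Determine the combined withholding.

€601.53

Wage Tax: taxable = €3,065.00
  €515.40 + 31.2% × (€3,065.00 − €2,800.00) = €515.40 + 31.2% × €265.00 = €598.08
Unemployment Insurance: cap €53,780.00 − YTD €53,665.00 = €115.00 subject; 3% × €115.00 = €3.45
Total: €598.08 + €3.45 = €601.53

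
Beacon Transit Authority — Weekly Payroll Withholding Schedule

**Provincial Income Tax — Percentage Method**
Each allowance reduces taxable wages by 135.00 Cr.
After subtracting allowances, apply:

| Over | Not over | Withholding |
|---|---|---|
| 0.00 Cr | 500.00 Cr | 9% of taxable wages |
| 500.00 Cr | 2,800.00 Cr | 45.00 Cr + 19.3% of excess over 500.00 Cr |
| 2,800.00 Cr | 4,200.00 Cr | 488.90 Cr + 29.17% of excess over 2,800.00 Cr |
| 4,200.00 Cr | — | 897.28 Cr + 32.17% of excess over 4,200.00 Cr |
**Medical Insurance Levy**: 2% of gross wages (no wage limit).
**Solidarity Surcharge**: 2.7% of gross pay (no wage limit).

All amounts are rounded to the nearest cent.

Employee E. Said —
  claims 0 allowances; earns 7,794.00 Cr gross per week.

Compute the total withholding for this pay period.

Provincial Income Tax: taxable = 7,794.00 Cr
  897.28 Cr + 32.17% × (7,794.00 Cr − 4,200.00 Cr) = 897.28 Cr + 32.17% × 3,594.00 Cr = 2,053.47 Cr
Medical Insurance Levy: 2% × 7,794.00 Cr = 155.88 Cr
Solidarity Surcharge: 2.7% × 7,794.00 Cr = 210.44 Cr
Total: 2,053.47 Cr + 155.88 Cr + 210.44 Cr = 2,419.79 Cr

2,419.79 Cr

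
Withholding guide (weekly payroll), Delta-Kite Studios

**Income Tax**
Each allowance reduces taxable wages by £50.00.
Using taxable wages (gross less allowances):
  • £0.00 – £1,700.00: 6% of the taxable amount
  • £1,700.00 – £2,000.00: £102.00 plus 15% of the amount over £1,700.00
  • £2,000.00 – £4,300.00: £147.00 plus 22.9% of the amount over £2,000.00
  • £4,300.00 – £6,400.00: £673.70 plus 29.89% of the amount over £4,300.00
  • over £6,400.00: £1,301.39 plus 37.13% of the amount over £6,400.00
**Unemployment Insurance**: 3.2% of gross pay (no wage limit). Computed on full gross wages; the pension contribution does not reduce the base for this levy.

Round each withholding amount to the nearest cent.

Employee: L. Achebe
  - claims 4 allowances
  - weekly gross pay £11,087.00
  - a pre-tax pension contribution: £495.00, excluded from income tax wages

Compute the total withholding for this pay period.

Income Tax: taxable = £11,087.00 − £495.00 − 4×£50.00 = £10,392.00
  £1,301.39 + 37.13% × (£10,392.00 − £6,400.00) = £1,301.39 + 37.13% × £3,992.00 = £2,783.62
Unemployment Insurance: 3.2% × £11,087.00 = £354.78
Total: £2,783.62 + £354.78 = £3,138.40

£3,138.40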